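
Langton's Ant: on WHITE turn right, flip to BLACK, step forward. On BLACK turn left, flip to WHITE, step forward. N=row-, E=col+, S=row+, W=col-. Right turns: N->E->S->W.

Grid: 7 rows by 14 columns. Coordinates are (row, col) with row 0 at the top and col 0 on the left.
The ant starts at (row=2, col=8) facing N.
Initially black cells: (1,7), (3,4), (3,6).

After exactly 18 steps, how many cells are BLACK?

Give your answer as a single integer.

Answer: 11

Derivation:
Step 1: on WHITE (2,8): turn R to E, flip to black, move to (2,9). |black|=4
Step 2: on WHITE (2,9): turn R to S, flip to black, move to (3,9). |black|=5
Step 3: on WHITE (3,9): turn R to W, flip to black, move to (3,8). |black|=6
Step 4: on WHITE (3,8): turn R to N, flip to black, move to (2,8). |black|=7
Step 5: on BLACK (2,8): turn L to W, flip to white, move to (2,7). |black|=6
Step 6: on WHITE (2,7): turn R to N, flip to black, move to (1,7). |black|=7
Step 7: on BLACK (1,7): turn L to W, flip to white, move to (1,6). |black|=6
Step 8: on WHITE (1,6): turn R to N, flip to black, move to (0,6). |black|=7
Step 9: on WHITE (0,6): turn R to E, flip to black, move to (0,7). |black|=8
Step 10: on WHITE (0,7): turn R to S, flip to black, move to (1,7). |black|=9
Step 11: on WHITE (1,7): turn R to W, flip to black, move to (1,6). |black|=10
Step 12: on BLACK (1,6): turn L to S, flip to white, move to (2,6). |black|=9
Step 13: on WHITE (2,6): turn R to W, flip to black, move to (2,5). |black|=10
Step 14: on WHITE (2,5): turn R to N, flip to black, move to (1,5). |black|=11
Step 15: on WHITE (1,5): turn R to E, flip to black, move to (1,6). |black|=12
Step 16: on WHITE (1,6): turn R to S, flip to black, move to (2,6). |black|=13
Step 17: on BLACK (2,6): turn L to E, flip to white, move to (2,7). |black|=12
Step 18: on BLACK (2,7): turn L to N, flip to white, move to (1,7). |black|=11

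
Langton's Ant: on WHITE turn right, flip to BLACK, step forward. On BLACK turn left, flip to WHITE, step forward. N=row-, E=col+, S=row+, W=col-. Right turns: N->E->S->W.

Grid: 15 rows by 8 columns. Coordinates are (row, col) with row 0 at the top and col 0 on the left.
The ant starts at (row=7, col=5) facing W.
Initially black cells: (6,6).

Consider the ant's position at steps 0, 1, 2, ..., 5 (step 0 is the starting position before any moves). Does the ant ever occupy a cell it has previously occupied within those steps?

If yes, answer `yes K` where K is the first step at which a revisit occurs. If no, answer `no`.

Answer: no

Derivation:
Step 1: on WHITE (7,5): turn R to N, flip to black, move to (6,5). |black|=2 — new cell
Step 2: on WHITE (6,5): turn R to E, flip to black, move to (6,6). |black|=3 — new cell
Step 3: on BLACK (6,6): turn L to N, flip to white, move to (5,6). |black|=2 — new cell
Step 4: on WHITE (5,6): turn R to E, flip to black, move to (5,7). |black|=3 — new cell
Step 5: on WHITE (5,7): turn R to S, flip to black, move to (6,7). |black|=4 — new cell
No revisit within 5 steps.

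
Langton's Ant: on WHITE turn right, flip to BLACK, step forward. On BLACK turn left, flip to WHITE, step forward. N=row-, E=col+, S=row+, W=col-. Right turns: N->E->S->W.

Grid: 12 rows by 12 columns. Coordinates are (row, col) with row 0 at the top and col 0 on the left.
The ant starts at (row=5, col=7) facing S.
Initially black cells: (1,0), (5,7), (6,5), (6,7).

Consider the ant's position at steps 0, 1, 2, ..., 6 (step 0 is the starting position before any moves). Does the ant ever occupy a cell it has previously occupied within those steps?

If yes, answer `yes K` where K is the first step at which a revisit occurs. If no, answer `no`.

Answer: no

Derivation:
Step 1: on BLACK (5,7): turn L to E, flip to white, move to (5,8). |black|=3 — new cell
Step 2: on WHITE (5,8): turn R to S, flip to black, move to (6,8). |black|=4 — new cell
Step 3: on WHITE (6,8): turn R to W, flip to black, move to (6,7). |black|=5 — new cell
Step 4: on BLACK (6,7): turn L to S, flip to white, move to (7,7). |black|=4 — new cell
Step 5: on WHITE (7,7): turn R to W, flip to black, move to (7,6). |black|=5 — new cell
Step 6: on WHITE (7,6): turn R to N, flip to black, move to (6,6). |black|=6 — new cell
No revisit within 6 steps.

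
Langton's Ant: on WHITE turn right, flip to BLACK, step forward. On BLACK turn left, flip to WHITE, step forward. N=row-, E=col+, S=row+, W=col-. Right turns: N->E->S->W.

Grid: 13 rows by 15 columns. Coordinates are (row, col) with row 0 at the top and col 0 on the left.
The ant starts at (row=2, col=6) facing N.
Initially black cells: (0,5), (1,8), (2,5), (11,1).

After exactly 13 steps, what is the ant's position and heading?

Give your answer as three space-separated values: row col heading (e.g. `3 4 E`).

Step 1: on WHITE (2,6): turn R to E, flip to black, move to (2,7). |black|=5
Step 2: on WHITE (2,7): turn R to S, flip to black, move to (3,7). |black|=6
Step 3: on WHITE (3,7): turn R to W, flip to black, move to (3,6). |black|=7
Step 4: on WHITE (3,6): turn R to N, flip to black, move to (2,6). |black|=8
Step 5: on BLACK (2,6): turn L to W, flip to white, move to (2,5). |black|=7
Step 6: on BLACK (2,5): turn L to S, flip to white, move to (3,5). |black|=6
Step 7: on WHITE (3,5): turn R to W, flip to black, move to (3,4). |black|=7
Step 8: on WHITE (3,4): turn R to N, flip to black, move to (2,4). |black|=8
Step 9: on WHITE (2,4): turn R to E, flip to black, move to (2,5). |black|=9
Step 10: on WHITE (2,5): turn R to S, flip to black, move to (3,5). |black|=10
Step 11: on BLACK (3,5): turn L to E, flip to white, move to (3,6). |black|=9
Step 12: on BLACK (3,6): turn L to N, flip to white, move to (2,6). |black|=8
Step 13: on WHITE (2,6): turn R to E, flip to black, move to (2,7). |black|=9

Answer: 2 7 E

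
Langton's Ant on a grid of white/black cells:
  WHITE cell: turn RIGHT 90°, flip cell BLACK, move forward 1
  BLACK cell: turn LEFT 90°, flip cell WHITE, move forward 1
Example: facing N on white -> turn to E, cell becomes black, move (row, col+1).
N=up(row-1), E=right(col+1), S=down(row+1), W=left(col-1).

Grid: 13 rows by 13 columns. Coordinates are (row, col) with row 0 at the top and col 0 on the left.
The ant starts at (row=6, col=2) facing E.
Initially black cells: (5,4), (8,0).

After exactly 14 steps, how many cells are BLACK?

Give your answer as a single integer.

Answer: 12

Derivation:
Step 1: on WHITE (6,2): turn R to S, flip to black, move to (7,2). |black|=3
Step 2: on WHITE (7,2): turn R to W, flip to black, move to (7,1). |black|=4
Step 3: on WHITE (7,1): turn R to N, flip to black, move to (6,1). |black|=5
Step 4: on WHITE (6,1): turn R to E, flip to black, move to (6,2). |black|=6
Step 5: on BLACK (6,2): turn L to N, flip to white, move to (5,2). |black|=5
Step 6: on WHITE (5,2): turn R to E, flip to black, move to (5,3). |black|=6
Step 7: on WHITE (5,3): turn R to S, flip to black, move to (6,3). |black|=7
Step 8: on WHITE (6,3): turn R to W, flip to black, move to (6,2). |black|=8
Step 9: on WHITE (6,2): turn R to N, flip to black, move to (5,2). |black|=9
Step 10: on BLACK (5,2): turn L to W, flip to white, move to (5,1). |black|=8
Step 11: on WHITE (5,1): turn R to N, flip to black, move to (4,1). |black|=9
Step 12: on WHITE (4,1): turn R to E, flip to black, move to (4,2). |black|=10
Step 13: on WHITE (4,2): turn R to S, flip to black, move to (5,2). |black|=11
Step 14: on WHITE (5,2): turn R to W, flip to black, move to (5,1). |black|=12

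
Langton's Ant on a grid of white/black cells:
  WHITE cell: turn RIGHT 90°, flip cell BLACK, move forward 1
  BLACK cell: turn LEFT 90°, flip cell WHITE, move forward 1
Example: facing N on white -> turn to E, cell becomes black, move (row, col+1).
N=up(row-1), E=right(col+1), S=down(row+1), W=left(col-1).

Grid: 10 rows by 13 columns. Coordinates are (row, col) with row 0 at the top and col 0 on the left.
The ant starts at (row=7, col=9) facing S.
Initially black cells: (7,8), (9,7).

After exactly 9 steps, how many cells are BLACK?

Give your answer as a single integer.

Answer: 7

Derivation:
Step 1: on WHITE (7,9): turn R to W, flip to black, move to (7,8). |black|=3
Step 2: on BLACK (7,8): turn L to S, flip to white, move to (8,8). |black|=2
Step 3: on WHITE (8,8): turn R to W, flip to black, move to (8,7). |black|=3
Step 4: on WHITE (8,7): turn R to N, flip to black, move to (7,7). |black|=4
Step 5: on WHITE (7,7): turn R to E, flip to black, move to (7,8). |black|=5
Step 6: on WHITE (7,8): turn R to S, flip to black, move to (8,8). |black|=6
Step 7: on BLACK (8,8): turn L to E, flip to white, move to (8,9). |black|=5
Step 8: on WHITE (8,9): turn R to S, flip to black, move to (9,9). |black|=6
Step 9: on WHITE (9,9): turn R to W, flip to black, move to (9,8). |black|=7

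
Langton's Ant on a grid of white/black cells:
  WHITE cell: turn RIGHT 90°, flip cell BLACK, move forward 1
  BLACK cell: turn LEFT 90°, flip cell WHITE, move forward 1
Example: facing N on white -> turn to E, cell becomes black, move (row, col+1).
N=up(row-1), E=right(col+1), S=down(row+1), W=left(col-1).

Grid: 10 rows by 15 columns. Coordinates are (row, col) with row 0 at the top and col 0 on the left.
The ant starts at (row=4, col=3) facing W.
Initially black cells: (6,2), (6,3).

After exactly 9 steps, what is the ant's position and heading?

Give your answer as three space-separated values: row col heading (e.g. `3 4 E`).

Answer: 5 3 S

Derivation:
Step 1: on WHITE (4,3): turn R to N, flip to black, move to (3,3). |black|=3
Step 2: on WHITE (3,3): turn R to E, flip to black, move to (3,4). |black|=4
Step 3: on WHITE (3,4): turn R to S, flip to black, move to (4,4). |black|=5
Step 4: on WHITE (4,4): turn R to W, flip to black, move to (4,3). |black|=6
Step 5: on BLACK (4,3): turn L to S, flip to white, move to (5,3). |black|=5
Step 6: on WHITE (5,3): turn R to W, flip to black, move to (5,2). |black|=6
Step 7: on WHITE (5,2): turn R to N, flip to black, move to (4,2). |black|=7
Step 8: on WHITE (4,2): turn R to E, flip to black, move to (4,3). |black|=8
Step 9: on WHITE (4,3): turn R to S, flip to black, move to (5,3). |black|=9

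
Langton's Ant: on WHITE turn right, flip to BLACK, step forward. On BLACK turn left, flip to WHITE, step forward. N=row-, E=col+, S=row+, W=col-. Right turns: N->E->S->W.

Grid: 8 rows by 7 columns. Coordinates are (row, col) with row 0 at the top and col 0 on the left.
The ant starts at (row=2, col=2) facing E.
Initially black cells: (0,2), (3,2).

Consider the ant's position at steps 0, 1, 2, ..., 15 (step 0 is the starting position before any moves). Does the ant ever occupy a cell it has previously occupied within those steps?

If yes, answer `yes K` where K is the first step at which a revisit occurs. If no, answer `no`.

Answer: yes 5

Derivation:
Step 1: on WHITE (2,2): turn R to S, flip to black, move to (3,2). |black|=3 — new cell
Step 2: on BLACK (3,2): turn L to E, flip to white, move to (3,3). |black|=2 — new cell
Step 3: on WHITE (3,3): turn R to S, flip to black, move to (4,3). |black|=3 — new cell
Step 4: on WHITE (4,3): turn R to W, flip to black, move to (4,2). |black|=4 — new cell
Step 5: on WHITE (4,2): turn R to N, flip to black, move to (3,2). |black|=5 — REVISIT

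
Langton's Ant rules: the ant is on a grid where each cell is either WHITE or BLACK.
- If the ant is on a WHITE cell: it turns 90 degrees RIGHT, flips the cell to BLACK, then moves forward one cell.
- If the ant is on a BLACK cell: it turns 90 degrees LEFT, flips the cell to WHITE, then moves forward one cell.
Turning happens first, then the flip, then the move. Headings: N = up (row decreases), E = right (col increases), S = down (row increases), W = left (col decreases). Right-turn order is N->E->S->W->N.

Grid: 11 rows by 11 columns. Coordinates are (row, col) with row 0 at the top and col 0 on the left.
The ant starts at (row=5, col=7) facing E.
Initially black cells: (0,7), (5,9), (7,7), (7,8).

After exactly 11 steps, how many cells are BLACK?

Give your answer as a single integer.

Step 1: on WHITE (5,7): turn R to S, flip to black, move to (6,7). |black|=5
Step 2: on WHITE (6,7): turn R to W, flip to black, move to (6,6). |black|=6
Step 3: on WHITE (6,6): turn R to N, flip to black, move to (5,6). |black|=7
Step 4: on WHITE (5,6): turn R to E, flip to black, move to (5,7). |black|=8
Step 5: on BLACK (5,7): turn L to N, flip to white, move to (4,7). |black|=7
Step 6: on WHITE (4,7): turn R to E, flip to black, move to (4,8). |black|=8
Step 7: on WHITE (4,8): turn R to S, flip to black, move to (5,8). |black|=9
Step 8: on WHITE (5,8): turn R to W, flip to black, move to (5,7). |black|=10
Step 9: on WHITE (5,7): turn R to N, flip to black, move to (4,7). |black|=11
Step 10: on BLACK (4,7): turn L to W, flip to white, move to (4,6). |black|=10
Step 11: on WHITE (4,6): turn R to N, flip to black, move to (3,6). |black|=11

Answer: 11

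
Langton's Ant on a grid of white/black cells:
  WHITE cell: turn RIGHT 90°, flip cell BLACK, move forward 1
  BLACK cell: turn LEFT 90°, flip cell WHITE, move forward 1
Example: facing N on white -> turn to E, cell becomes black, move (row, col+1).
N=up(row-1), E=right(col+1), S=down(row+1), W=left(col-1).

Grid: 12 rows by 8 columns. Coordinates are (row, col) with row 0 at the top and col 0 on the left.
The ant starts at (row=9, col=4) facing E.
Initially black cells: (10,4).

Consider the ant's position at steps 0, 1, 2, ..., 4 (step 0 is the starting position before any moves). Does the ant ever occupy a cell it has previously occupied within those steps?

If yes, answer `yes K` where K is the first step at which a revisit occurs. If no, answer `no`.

Step 1: on WHITE (9,4): turn R to S, flip to black, move to (10,4). |black|=2 — new cell
Step 2: on BLACK (10,4): turn L to E, flip to white, move to (10,5). |black|=1 — new cell
Step 3: on WHITE (10,5): turn R to S, flip to black, move to (11,5). |black|=2 — new cell
Step 4: on WHITE (11,5): turn R to W, flip to black, move to (11,4). |black|=3 — new cell
No revisit within 4 steps.

Answer: no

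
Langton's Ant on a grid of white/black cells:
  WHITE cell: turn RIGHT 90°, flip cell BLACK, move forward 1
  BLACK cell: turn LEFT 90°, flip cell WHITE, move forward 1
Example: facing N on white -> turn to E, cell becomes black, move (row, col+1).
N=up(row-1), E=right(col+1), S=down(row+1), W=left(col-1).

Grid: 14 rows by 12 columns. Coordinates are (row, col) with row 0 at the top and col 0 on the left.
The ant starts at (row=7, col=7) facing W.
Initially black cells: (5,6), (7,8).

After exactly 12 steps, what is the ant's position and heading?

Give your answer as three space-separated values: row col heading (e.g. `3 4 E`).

Answer: 7 9 W

Derivation:
Step 1: on WHITE (7,7): turn R to N, flip to black, move to (6,7). |black|=3
Step 2: on WHITE (6,7): turn R to E, flip to black, move to (6,8). |black|=4
Step 3: on WHITE (6,8): turn R to S, flip to black, move to (7,8). |black|=5
Step 4: on BLACK (7,8): turn L to E, flip to white, move to (7,9). |black|=4
Step 5: on WHITE (7,9): turn R to S, flip to black, move to (8,9). |black|=5
Step 6: on WHITE (8,9): turn R to W, flip to black, move to (8,8). |black|=6
Step 7: on WHITE (8,8): turn R to N, flip to black, move to (7,8). |black|=7
Step 8: on WHITE (7,8): turn R to E, flip to black, move to (7,9). |black|=8
Step 9: on BLACK (7,9): turn L to N, flip to white, move to (6,9). |black|=7
Step 10: on WHITE (6,9): turn R to E, flip to black, move to (6,10). |black|=8
Step 11: on WHITE (6,10): turn R to S, flip to black, move to (7,10). |black|=9
Step 12: on WHITE (7,10): turn R to W, flip to black, move to (7,9). |black|=10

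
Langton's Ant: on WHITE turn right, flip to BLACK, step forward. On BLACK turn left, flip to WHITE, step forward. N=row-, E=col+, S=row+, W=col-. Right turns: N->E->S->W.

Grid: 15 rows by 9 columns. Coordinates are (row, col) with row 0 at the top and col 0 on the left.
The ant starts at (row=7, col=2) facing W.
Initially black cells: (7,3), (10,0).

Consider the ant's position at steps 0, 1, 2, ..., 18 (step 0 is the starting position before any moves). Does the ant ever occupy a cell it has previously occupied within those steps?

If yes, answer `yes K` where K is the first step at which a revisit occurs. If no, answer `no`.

Answer: yes 7

Derivation:
Step 1: on WHITE (7,2): turn R to N, flip to black, move to (6,2). |black|=3 — new cell
Step 2: on WHITE (6,2): turn R to E, flip to black, move to (6,3). |black|=4 — new cell
Step 3: on WHITE (6,3): turn R to S, flip to black, move to (7,3). |black|=5 — new cell
Step 4: on BLACK (7,3): turn L to E, flip to white, move to (7,4). |black|=4 — new cell
Step 5: on WHITE (7,4): turn R to S, flip to black, move to (8,4). |black|=5 — new cell
Step 6: on WHITE (8,4): turn R to W, flip to black, move to (8,3). |black|=6 — new cell
Step 7: on WHITE (8,3): turn R to N, flip to black, move to (7,3). |black|=7 — REVISIT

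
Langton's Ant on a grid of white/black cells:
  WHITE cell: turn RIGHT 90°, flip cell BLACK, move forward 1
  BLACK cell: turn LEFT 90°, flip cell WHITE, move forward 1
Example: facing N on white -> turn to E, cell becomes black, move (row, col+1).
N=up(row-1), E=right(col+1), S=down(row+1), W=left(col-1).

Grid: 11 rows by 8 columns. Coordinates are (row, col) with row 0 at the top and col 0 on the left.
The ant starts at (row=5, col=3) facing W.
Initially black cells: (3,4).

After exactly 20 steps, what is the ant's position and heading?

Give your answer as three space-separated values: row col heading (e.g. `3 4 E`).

Answer: 7 5 E

Derivation:
Step 1: on WHITE (5,3): turn R to N, flip to black, move to (4,3). |black|=2
Step 2: on WHITE (4,3): turn R to E, flip to black, move to (4,4). |black|=3
Step 3: on WHITE (4,4): turn R to S, flip to black, move to (5,4). |black|=4
Step 4: on WHITE (5,4): turn R to W, flip to black, move to (5,3). |black|=5
Step 5: on BLACK (5,3): turn L to S, flip to white, move to (6,3). |black|=4
Step 6: on WHITE (6,3): turn R to W, flip to black, move to (6,2). |black|=5
Step 7: on WHITE (6,2): turn R to N, flip to black, move to (5,2). |black|=6
Step 8: on WHITE (5,2): turn R to E, flip to black, move to (5,3). |black|=7
Step 9: on WHITE (5,3): turn R to S, flip to black, move to (6,3). |black|=8
Step 10: on BLACK (6,3): turn L to E, flip to white, move to (6,4). |black|=7
Step 11: on WHITE (6,4): turn R to S, flip to black, move to (7,4). |black|=8
Step 12: on WHITE (7,4): turn R to W, flip to black, move to (7,3). |black|=9
Step 13: on WHITE (7,3): turn R to N, flip to black, move to (6,3). |black|=10
Step 14: on WHITE (6,3): turn R to E, flip to black, move to (6,4). |black|=11
Step 15: on BLACK (6,4): turn L to N, flip to white, move to (5,4). |black|=10
Step 16: on BLACK (5,4): turn L to W, flip to white, move to (5,3). |black|=9
Step 17: on BLACK (5,3): turn L to S, flip to white, move to (6,3). |black|=8
Step 18: on BLACK (6,3): turn L to E, flip to white, move to (6,4). |black|=7
Step 19: on WHITE (6,4): turn R to S, flip to black, move to (7,4). |black|=8
Step 20: on BLACK (7,4): turn L to E, flip to white, move to (7,5). |black|=7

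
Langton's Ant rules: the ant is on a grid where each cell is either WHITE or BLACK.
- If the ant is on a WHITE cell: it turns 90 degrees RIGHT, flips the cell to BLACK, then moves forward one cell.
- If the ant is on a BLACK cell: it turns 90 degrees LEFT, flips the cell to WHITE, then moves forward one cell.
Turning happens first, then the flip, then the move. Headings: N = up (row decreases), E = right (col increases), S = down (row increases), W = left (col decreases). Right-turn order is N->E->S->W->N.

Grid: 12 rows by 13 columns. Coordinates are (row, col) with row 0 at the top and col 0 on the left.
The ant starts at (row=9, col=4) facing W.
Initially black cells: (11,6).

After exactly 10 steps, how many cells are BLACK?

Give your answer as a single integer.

Answer: 7

Derivation:
Step 1: on WHITE (9,4): turn R to N, flip to black, move to (8,4). |black|=2
Step 2: on WHITE (8,4): turn R to E, flip to black, move to (8,5). |black|=3
Step 3: on WHITE (8,5): turn R to S, flip to black, move to (9,5). |black|=4
Step 4: on WHITE (9,5): turn R to W, flip to black, move to (9,4). |black|=5
Step 5: on BLACK (9,4): turn L to S, flip to white, move to (10,4). |black|=4
Step 6: on WHITE (10,4): turn R to W, flip to black, move to (10,3). |black|=5
Step 7: on WHITE (10,3): turn R to N, flip to black, move to (9,3). |black|=6
Step 8: on WHITE (9,3): turn R to E, flip to black, move to (9,4). |black|=7
Step 9: on WHITE (9,4): turn R to S, flip to black, move to (10,4). |black|=8
Step 10: on BLACK (10,4): turn L to E, flip to white, move to (10,5). |black|=7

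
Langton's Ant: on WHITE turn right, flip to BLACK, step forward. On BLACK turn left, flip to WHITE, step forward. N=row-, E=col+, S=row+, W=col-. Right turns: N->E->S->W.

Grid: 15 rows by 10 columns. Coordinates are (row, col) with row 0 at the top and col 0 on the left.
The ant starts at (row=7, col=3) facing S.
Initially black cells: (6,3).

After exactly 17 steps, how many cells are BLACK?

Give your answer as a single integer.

Step 1: on WHITE (7,3): turn R to W, flip to black, move to (7,2). |black|=2
Step 2: on WHITE (7,2): turn R to N, flip to black, move to (6,2). |black|=3
Step 3: on WHITE (6,2): turn R to E, flip to black, move to (6,3). |black|=4
Step 4: on BLACK (6,3): turn L to N, flip to white, move to (5,3). |black|=3
Step 5: on WHITE (5,3): turn R to E, flip to black, move to (5,4). |black|=4
Step 6: on WHITE (5,4): turn R to S, flip to black, move to (6,4). |black|=5
Step 7: on WHITE (6,4): turn R to W, flip to black, move to (6,3). |black|=6
Step 8: on WHITE (6,3): turn R to N, flip to black, move to (5,3). |black|=7
Step 9: on BLACK (5,3): turn L to W, flip to white, move to (5,2). |black|=6
Step 10: on WHITE (5,2): turn R to N, flip to black, move to (4,2). |black|=7
Step 11: on WHITE (4,2): turn R to E, flip to black, move to (4,3). |black|=8
Step 12: on WHITE (4,3): turn R to S, flip to black, move to (5,3). |black|=9
Step 13: on WHITE (5,3): turn R to W, flip to black, move to (5,2). |black|=10
Step 14: on BLACK (5,2): turn L to S, flip to white, move to (6,2). |black|=9
Step 15: on BLACK (6,2): turn L to E, flip to white, move to (6,3). |black|=8
Step 16: on BLACK (6,3): turn L to N, flip to white, move to (5,3). |black|=7
Step 17: on BLACK (5,3): turn L to W, flip to white, move to (5,2). |black|=6

Answer: 6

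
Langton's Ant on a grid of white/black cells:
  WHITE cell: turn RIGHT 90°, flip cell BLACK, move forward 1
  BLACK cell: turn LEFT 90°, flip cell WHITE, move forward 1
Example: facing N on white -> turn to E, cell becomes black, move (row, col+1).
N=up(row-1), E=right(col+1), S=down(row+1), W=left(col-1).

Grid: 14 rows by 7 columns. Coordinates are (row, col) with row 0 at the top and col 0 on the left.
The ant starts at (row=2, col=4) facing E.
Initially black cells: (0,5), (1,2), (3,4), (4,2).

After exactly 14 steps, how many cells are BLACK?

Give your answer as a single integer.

Step 1: on WHITE (2,4): turn R to S, flip to black, move to (3,4). |black|=5
Step 2: on BLACK (3,4): turn L to E, flip to white, move to (3,5). |black|=4
Step 3: on WHITE (3,5): turn R to S, flip to black, move to (4,5). |black|=5
Step 4: on WHITE (4,5): turn R to W, flip to black, move to (4,4). |black|=6
Step 5: on WHITE (4,4): turn R to N, flip to black, move to (3,4). |black|=7
Step 6: on WHITE (3,4): turn R to E, flip to black, move to (3,5). |black|=8
Step 7: on BLACK (3,5): turn L to N, flip to white, move to (2,5). |black|=7
Step 8: on WHITE (2,5): turn R to E, flip to black, move to (2,6). |black|=8
Step 9: on WHITE (2,6): turn R to S, flip to black, move to (3,6). |black|=9
Step 10: on WHITE (3,6): turn R to W, flip to black, move to (3,5). |black|=10
Step 11: on WHITE (3,5): turn R to N, flip to black, move to (2,5). |black|=11
Step 12: on BLACK (2,5): turn L to W, flip to white, move to (2,4). |black|=10
Step 13: on BLACK (2,4): turn L to S, flip to white, move to (3,4). |black|=9
Step 14: on BLACK (3,4): turn L to E, flip to white, move to (3,5). |black|=8

Answer: 8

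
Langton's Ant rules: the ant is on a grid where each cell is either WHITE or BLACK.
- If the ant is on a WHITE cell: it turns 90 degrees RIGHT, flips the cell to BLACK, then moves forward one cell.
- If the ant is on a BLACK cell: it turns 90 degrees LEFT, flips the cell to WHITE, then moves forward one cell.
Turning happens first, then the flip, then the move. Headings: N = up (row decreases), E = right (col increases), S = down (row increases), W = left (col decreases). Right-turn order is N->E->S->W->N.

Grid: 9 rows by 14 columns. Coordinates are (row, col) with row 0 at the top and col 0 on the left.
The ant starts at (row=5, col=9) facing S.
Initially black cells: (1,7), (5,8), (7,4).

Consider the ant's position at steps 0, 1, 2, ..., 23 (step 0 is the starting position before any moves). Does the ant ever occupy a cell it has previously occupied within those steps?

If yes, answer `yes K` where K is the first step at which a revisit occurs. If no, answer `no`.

Answer: yes 5

Derivation:
Step 1: on WHITE (5,9): turn R to W, flip to black, move to (5,8). |black|=4 — new cell
Step 2: on BLACK (5,8): turn L to S, flip to white, move to (6,8). |black|=3 — new cell
Step 3: on WHITE (6,8): turn R to W, flip to black, move to (6,7). |black|=4 — new cell
Step 4: on WHITE (6,7): turn R to N, flip to black, move to (5,7). |black|=5 — new cell
Step 5: on WHITE (5,7): turn R to E, flip to black, move to (5,8). |black|=6 — REVISIT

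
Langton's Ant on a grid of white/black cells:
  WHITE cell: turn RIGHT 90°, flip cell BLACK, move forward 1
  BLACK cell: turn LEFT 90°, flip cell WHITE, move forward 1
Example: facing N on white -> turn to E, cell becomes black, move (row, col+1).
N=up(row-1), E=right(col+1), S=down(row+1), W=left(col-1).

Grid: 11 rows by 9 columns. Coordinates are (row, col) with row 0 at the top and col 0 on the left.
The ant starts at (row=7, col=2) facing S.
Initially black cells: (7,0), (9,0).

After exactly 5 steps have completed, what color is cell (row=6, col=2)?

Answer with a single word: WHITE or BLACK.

Step 1: on WHITE (7,2): turn R to W, flip to black, move to (7,1). |black|=3
Step 2: on WHITE (7,1): turn R to N, flip to black, move to (6,1). |black|=4
Step 3: on WHITE (6,1): turn R to E, flip to black, move to (6,2). |black|=5
Step 4: on WHITE (6,2): turn R to S, flip to black, move to (7,2). |black|=6
Step 5: on BLACK (7,2): turn L to E, flip to white, move to (7,3). |black|=5

Answer: BLACK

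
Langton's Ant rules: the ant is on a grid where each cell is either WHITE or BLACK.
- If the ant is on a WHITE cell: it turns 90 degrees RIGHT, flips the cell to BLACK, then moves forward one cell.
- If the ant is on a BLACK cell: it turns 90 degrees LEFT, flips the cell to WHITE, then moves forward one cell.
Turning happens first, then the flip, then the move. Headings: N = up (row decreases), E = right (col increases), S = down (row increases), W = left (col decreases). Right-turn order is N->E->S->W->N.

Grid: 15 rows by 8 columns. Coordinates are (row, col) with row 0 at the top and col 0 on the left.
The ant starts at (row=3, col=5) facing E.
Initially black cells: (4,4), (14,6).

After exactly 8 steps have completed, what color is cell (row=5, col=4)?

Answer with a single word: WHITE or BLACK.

Step 1: on WHITE (3,5): turn R to S, flip to black, move to (4,5). |black|=3
Step 2: on WHITE (4,5): turn R to W, flip to black, move to (4,4). |black|=4
Step 3: on BLACK (4,4): turn L to S, flip to white, move to (5,4). |black|=3
Step 4: on WHITE (5,4): turn R to W, flip to black, move to (5,3). |black|=4
Step 5: on WHITE (5,3): turn R to N, flip to black, move to (4,3). |black|=5
Step 6: on WHITE (4,3): turn R to E, flip to black, move to (4,4). |black|=6
Step 7: on WHITE (4,4): turn R to S, flip to black, move to (5,4). |black|=7
Step 8: on BLACK (5,4): turn L to E, flip to white, move to (5,5). |black|=6

Answer: WHITE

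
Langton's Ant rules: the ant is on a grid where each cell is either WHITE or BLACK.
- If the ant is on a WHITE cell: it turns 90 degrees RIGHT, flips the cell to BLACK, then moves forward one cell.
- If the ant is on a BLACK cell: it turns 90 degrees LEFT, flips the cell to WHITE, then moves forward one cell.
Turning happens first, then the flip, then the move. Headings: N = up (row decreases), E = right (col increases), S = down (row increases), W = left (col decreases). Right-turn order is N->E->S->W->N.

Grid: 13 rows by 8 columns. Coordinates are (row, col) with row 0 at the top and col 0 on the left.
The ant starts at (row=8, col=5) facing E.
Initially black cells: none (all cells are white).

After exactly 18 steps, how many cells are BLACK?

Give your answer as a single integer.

Answer: 6

Derivation:
Step 1: on WHITE (8,5): turn R to S, flip to black, move to (9,5). |black|=1
Step 2: on WHITE (9,5): turn R to W, flip to black, move to (9,4). |black|=2
Step 3: on WHITE (9,4): turn R to N, flip to black, move to (8,4). |black|=3
Step 4: on WHITE (8,4): turn R to E, flip to black, move to (8,5). |black|=4
Step 5: on BLACK (8,5): turn L to N, flip to white, move to (7,5). |black|=3
Step 6: on WHITE (7,5): turn R to E, flip to black, move to (7,6). |black|=4
Step 7: on WHITE (7,6): turn R to S, flip to black, move to (8,6). |black|=5
Step 8: on WHITE (8,6): turn R to W, flip to black, move to (8,5). |black|=6
Step 9: on WHITE (8,5): turn R to N, flip to black, move to (7,5). |black|=7
Step 10: on BLACK (7,5): turn L to W, flip to white, move to (7,4). |black|=6
Step 11: on WHITE (7,4): turn R to N, flip to black, move to (6,4). |black|=7
Step 12: on WHITE (6,4): turn R to E, flip to black, move to (6,5). |black|=8
Step 13: on WHITE (6,5): turn R to S, flip to black, move to (7,5). |black|=9
Step 14: on WHITE (7,5): turn R to W, flip to black, move to (7,4). |black|=10
Step 15: on BLACK (7,4): turn L to S, flip to white, move to (8,4). |black|=9
Step 16: on BLACK (8,4): turn L to E, flip to white, move to (8,5). |black|=8
Step 17: on BLACK (8,5): turn L to N, flip to white, move to (7,5). |black|=7
Step 18: on BLACK (7,5): turn L to W, flip to white, move to (7,4). |black|=6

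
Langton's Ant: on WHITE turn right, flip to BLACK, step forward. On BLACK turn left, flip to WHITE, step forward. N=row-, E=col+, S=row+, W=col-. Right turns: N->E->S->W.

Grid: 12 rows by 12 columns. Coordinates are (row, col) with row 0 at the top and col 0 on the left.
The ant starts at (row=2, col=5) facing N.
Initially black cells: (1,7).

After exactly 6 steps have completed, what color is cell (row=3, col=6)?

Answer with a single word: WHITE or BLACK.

Answer: BLACK

Derivation:
Step 1: on WHITE (2,5): turn R to E, flip to black, move to (2,6). |black|=2
Step 2: on WHITE (2,6): turn R to S, flip to black, move to (3,6). |black|=3
Step 3: on WHITE (3,6): turn R to W, flip to black, move to (3,5). |black|=4
Step 4: on WHITE (3,5): turn R to N, flip to black, move to (2,5). |black|=5
Step 5: on BLACK (2,5): turn L to W, flip to white, move to (2,4). |black|=4
Step 6: on WHITE (2,4): turn R to N, flip to black, move to (1,4). |black|=5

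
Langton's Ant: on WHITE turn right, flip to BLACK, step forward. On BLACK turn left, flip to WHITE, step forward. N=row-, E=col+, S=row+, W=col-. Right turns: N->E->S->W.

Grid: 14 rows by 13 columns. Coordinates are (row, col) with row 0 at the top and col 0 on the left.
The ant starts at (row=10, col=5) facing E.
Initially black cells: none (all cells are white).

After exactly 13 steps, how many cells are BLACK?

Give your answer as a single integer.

Answer: 9

Derivation:
Step 1: on WHITE (10,5): turn R to S, flip to black, move to (11,5). |black|=1
Step 2: on WHITE (11,5): turn R to W, flip to black, move to (11,4). |black|=2
Step 3: on WHITE (11,4): turn R to N, flip to black, move to (10,4). |black|=3
Step 4: on WHITE (10,4): turn R to E, flip to black, move to (10,5). |black|=4
Step 5: on BLACK (10,5): turn L to N, flip to white, move to (9,5). |black|=3
Step 6: on WHITE (9,5): turn R to E, flip to black, move to (9,6). |black|=4
Step 7: on WHITE (9,6): turn R to S, flip to black, move to (10,6). |black|=5
Step 8: on WHITE (10,6): turn R to W, flip to black, move to (10,5). |black|=6
Step 9: on WHITE (10,5): turn R to N, flip to black, move to (9,5). |black|=7
Step 10: on BLACK (9,5): turn L to W, flip to white, move to (9,4). |black|=6
Step 11: on WHITE (9,4): turn R to N, flip to black, move to (8,4). |black|=7
Step 12: on WHITE (8,4): turn R to E, flip to black, move to (8,5). |black|=8
Step 13: on WHITE (8,5): turn R to S, flip to black, move to (9,5). |black|=9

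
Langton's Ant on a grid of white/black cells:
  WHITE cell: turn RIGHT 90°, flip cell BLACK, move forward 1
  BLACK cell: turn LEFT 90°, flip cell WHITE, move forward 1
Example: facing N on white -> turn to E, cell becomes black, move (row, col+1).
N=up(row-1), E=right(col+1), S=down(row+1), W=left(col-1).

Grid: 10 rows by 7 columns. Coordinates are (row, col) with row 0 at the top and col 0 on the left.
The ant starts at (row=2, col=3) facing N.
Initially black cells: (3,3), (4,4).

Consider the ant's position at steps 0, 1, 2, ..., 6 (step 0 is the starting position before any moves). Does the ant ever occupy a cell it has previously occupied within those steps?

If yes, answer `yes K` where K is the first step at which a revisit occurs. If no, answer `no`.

Step 1: on WHITE (2,3): turn R to E, flip to black, move to (2,4). |black|=3 — new cell
Step 2: on WHITE (2,4): turn R to S, flip to black, move to (3,4). |black|=4 — new cell
Step 3: on WHITE (3,4): turn R to W, flip to black, move to (3,3). |black|=5 — new cell
Step 4: on BLACK (3,3): turn L to S, flip to white, move to (4,3). |black|=4 — new cell
Step 5: on WHITE (4,3): turn R to W, flip to black, move to (4,2). |black|=5 — new cell
Step 6: on WHITE (4,2): turn R to N, flip to black, move to (3,2). |black|=6 — new cell
No revisit within 6 steps.

Answer: no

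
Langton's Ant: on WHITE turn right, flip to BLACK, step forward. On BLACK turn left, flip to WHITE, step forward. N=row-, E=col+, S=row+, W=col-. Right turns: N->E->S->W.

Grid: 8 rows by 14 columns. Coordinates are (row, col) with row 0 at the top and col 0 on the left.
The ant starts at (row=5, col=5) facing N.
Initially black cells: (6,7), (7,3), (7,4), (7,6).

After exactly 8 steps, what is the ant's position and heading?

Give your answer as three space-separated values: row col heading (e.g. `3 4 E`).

Step 1: on WHITE (5,5): turn R to E, flip to black, move to (5,6). |black|=5
Step 2: on WHITE (5,6): turn R to S, flip to black, move to (6,6). |black|=6
Step 3: on WHITE (6,6): turn R to W, flip to black, move to (6,5). |black|=7
Step 4: on WHITE (6,5): turn R to N, flip to black, move to (5,5). |black|=8
Step 5: on BLACK (5,5): turn L to W, flip to white, move to (5,4). |black|=7
Step 6: on WHITE (5,4): turn R to N, flip to black, move to (4,4). |black|=8
Step 7: on WHITE (4,4): turn R to E, flip to black, move to (4,5). |black|=9
Step 8: on WHITE (4,5): turn R to S, flip to black, move to (5,5). |black|=10

Answer: 5 5 S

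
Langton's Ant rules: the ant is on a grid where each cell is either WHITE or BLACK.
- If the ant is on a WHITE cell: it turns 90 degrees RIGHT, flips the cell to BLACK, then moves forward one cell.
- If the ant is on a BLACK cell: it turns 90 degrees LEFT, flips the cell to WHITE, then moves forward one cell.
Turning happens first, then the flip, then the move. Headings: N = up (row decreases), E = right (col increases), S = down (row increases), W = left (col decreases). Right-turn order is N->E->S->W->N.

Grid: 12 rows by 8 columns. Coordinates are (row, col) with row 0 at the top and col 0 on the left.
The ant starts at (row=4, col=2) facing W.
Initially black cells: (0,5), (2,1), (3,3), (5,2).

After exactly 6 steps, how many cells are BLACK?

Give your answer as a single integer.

Step 1: on WHITE (4,2): turn R to N, flip to black, move to (3,2). |black|=5
Step 2: on WHITE (3,2): turn R to E, flip to black, move to (3,3). |black|=6
Step 3: on BLACK (3,3): turn L to N, flip to white, move to (2,3). |black|=5
Step 4: on WHITE (2,3): turn R to E, flip to black, move to (2,4). |black|=6
Step 5: on WHITE (2,4): turn R to S, flip to black, move to (3,4). |black|=7
Step 6: on WHITE (3,4): turn R to W, flip to black, move to (3,3). |black|=8

Answer: 8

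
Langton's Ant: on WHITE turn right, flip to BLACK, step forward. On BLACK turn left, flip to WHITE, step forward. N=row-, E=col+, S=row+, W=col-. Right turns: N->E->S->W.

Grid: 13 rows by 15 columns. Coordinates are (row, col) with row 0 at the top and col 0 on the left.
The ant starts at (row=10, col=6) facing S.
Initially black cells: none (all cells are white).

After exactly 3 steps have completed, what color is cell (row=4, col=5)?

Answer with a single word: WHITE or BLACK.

Step 1: on WHITE (10,6): turn R to W, flip to black, move to (10,5). |black|=1
Step 2: on WHITE (10,5): turn R to N, flip to black, move to (9,5). |black|=2
Step 3: on WHITE (9,5): turn R to E, flip to black, move to (9,6). |black|=3

Answer: WHITE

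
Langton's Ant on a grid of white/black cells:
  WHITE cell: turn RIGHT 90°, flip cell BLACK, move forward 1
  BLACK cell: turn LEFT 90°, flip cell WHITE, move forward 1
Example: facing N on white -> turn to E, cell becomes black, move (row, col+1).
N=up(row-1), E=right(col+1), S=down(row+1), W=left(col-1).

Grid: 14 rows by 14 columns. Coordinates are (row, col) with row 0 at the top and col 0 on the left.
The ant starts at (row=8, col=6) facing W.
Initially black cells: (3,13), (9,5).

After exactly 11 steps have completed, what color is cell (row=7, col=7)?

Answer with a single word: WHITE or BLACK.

Answer: BLACK

Derivation:
Step 1: on WHITE (8,6): turn R to N, flip to black, move to (7,6). |black|=3
Step 2: on WHITE (7,6): turn R to E, flip to black, move to (7,7). |black|=4
Step 3: on WHITE (7,7): turn R to S, flip to black, move to (8,7). |black|=5
Step 4: on WHITE (8,7): turn R to W, flip to black, move to (8,6). |black|=6
Step 5: on BLACK (8,6): turn L to S, flip to white, move to (9,6). |black|=5
Step 6: on WHITE (9,6): turn R to W, flip to black, move to (9,5). |black|=6
Step 7: on BLACK (9,5): turn L to S, flip to white, move to (10,5). |black|=5
Step 8: on WHITE (10,5): turn R to W, flip to black, move to (10,4). |black|=6
Step 9: on WHITE (10,4): turn R to N, flip to black, move to (9,4). |black|=7
Step 10: on WHITE (9,4): turn R to E, flip to black, move to (9,5). |black|=8
Step 11: on WHITE (9,5): turn R to S, flip to black, move to (10,5). |black|=9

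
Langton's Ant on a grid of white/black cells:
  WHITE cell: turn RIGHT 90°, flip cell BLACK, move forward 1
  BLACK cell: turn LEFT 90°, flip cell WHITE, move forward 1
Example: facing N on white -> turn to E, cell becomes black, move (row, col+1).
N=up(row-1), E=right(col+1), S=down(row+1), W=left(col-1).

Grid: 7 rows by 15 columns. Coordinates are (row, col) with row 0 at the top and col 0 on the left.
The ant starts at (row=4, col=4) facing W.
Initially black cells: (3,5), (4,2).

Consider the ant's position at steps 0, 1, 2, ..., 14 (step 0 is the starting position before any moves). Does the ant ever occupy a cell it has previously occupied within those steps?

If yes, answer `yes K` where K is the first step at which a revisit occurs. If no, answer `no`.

Answer: yes 6

Derivation:
Step 1: on WHITE (4,4): turn R to N, flip to black, move to (3,4). |black|=3 — new cell
Step 2: on WHITE (3,4): turn R to E, flip to black, move to (3,5). |black|=4 — new cell
Step 3: on BLACK (3,5): turn L to N, flip to white, move to (2,5). |black|=3 — new cell
Step 4: on WHITE (2,5): turn R to E, flip to black, move to (2,6). |black|=4 — new cell
Step 5: on WHITE (2,6): turn R to S, flip to black, move to (3,6). |black|=5 — new cell
Step 6: on WHITE (3,6): turn R to W, flip to black, move to (3,5). |black|=6 — REVISIT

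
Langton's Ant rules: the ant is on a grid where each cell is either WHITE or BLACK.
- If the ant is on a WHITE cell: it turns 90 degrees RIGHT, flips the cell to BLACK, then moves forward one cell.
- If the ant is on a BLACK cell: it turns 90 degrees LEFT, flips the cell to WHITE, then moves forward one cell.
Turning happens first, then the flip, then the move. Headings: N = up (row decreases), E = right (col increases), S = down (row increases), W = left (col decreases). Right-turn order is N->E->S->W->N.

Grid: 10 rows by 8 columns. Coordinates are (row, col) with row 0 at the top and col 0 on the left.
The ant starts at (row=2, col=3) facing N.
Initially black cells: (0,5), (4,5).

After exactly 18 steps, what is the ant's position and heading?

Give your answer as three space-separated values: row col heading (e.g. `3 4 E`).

Step 1: on WHITE (2,3): turn R to E, flip to black, move to (2,4). |black|=3
Step 2: on WHITE (2,4): turn R to S, flip to black, move to (3,4). |black|=4
Step 3: on WHITE (3,4): turn R to W, flip to black, move to (3,3). |black|=5
Step 4: on WHITE (3,3): turn R to N, flip to black, move to (2,3). |black|=6
Step 5: on BLACK (2,3): turn L to W, flip to white, move to (2,2). |black|=5
Step 6: on WHITE (2,2): turn R to N, flip to black, move to (1,2). |black|=6
Step 7: on WHITE (1,2): turn R to E, flip to black, move to (1,3). |black|=7
Step 8: on WHITE (1,3): turn R to S, flip to black, move to (2,3). |black|=8
Step 9: on WHITE (2,3): turn R to W, flip to black, move to (2,2). |black|=9
Step 10: on BLACK (2,2): turn L to S, flip to white, move to (3,2). |black|=8
Step 11: on WHITE (3,2): turn R to W, flip to black, move to (3,1). |black|=9
Step 12: on WHITE (3,1): turn R to N, flip to black, move to (2,1). |black|=10
Step 13: on WHITE (2,1): turn R to E, flip to black, move to (2,2). |black|=11
Step 14: on WHITE (2,2): turn R to S, flip to black, move to (3,2). |black|=12
Step 15: on BLACK (3,2): turn L to E, flip to white, move to (3,3). |black|=11
Step 16: on BLACK (3,3): turn L to N, flip to white, move to (2,3). |black|=10
Step 17: on BLACK (2,3): turn L to W, flip to white, move to (2,2). |black|=9
Step 18: on BLACK (2,2): turn L to S, flip to white, move to (3,2). |black|=8

Answer: 3 2 S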